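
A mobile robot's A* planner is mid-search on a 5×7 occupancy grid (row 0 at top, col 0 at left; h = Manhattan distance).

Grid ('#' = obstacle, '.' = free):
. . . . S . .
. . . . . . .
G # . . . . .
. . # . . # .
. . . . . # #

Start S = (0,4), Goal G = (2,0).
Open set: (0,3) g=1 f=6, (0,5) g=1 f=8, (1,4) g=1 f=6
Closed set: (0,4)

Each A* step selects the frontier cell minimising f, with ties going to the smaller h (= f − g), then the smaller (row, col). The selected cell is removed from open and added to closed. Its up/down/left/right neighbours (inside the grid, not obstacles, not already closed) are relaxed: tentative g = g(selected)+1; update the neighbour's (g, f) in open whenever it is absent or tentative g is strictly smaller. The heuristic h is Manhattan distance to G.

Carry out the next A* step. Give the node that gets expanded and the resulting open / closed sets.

expanded=(0,3); open=[(0,2) g=2 f=6, (0,5) g=1 f=8, (1,3) g=2 f=6, (1,4) g=1 f=6]; closed=[(0,3), (0,4)]

step 1: expand (0,3) (f=6, h=5) → closed; open now [(0,2) g=2 f=6, (0,5) g=1 f=8, (1,3) g=2 f=6, (1,4) g=1 f=6]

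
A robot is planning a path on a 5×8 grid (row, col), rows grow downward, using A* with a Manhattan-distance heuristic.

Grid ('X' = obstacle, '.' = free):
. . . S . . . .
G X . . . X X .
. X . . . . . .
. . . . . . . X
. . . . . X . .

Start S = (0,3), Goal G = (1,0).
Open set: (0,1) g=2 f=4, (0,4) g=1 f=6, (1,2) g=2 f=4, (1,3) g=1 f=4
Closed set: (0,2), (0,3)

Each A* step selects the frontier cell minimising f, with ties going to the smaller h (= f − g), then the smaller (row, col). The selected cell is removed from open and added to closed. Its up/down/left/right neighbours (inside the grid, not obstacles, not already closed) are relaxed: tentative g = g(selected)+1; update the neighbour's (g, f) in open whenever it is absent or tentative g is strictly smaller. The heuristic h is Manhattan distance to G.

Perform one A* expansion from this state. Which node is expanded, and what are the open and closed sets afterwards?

step 1: expand (0,1) (f=4, h=2) → closed; open now [(0,0) g=3 f=4, (0,4) g=1 f=6, (1,2) g=2 f=4, (1,3) g=1 f=4]

expanded=(0,1); open=[(0,0) g=3 f=4, (0,4) g=1 f=6, (1,2) g=2 f=4, (1,3) g=1 f=4]; closed=[(0,1), (0,2), (0,3)]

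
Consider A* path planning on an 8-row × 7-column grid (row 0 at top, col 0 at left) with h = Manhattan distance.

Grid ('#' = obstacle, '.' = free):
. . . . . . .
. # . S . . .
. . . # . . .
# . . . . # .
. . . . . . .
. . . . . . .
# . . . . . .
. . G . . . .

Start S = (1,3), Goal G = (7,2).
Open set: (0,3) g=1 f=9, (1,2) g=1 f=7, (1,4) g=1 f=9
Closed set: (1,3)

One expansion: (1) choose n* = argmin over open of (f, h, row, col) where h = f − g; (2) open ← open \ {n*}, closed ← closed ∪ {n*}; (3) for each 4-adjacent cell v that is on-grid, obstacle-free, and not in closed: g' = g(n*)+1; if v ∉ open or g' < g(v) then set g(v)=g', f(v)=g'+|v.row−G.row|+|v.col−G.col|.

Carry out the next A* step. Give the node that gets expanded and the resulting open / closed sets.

expanded=(1,2); open=[(0,2) g=2 f=9, (0,3) g=1 f=9, (1,4) g=1 f=9, (2,2) g=2 f=7]; closed=[(1,2), (1,3)]

step 1: expand (1,2) (f=7, h=6) → closed; open now [(0,2) g=2 f=9, (0,3) g=1 f=9, (1,4) g=1 f=9, (2,2) g=2 f=7]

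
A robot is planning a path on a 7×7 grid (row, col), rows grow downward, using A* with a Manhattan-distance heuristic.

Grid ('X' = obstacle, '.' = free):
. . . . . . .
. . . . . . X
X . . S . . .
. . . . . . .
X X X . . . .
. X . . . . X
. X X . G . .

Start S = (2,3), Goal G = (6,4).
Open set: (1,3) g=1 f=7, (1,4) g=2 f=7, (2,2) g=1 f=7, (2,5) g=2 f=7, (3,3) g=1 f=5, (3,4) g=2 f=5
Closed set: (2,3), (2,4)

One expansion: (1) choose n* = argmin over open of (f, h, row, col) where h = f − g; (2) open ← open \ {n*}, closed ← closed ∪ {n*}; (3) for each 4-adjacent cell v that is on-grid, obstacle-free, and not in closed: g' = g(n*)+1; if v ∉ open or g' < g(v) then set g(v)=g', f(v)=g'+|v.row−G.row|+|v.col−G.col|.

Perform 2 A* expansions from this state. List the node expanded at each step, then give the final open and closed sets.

step 1: expand (3,4) (f=5, h=3) → closed; open now [(1,3) g=1 f=7, (1,4) g=2 f=7, (2,2) g=1 f=7, (2,5) g=2 f=7, (3,3) g=1 f=5, (3,5) g=3 f=7, (4,4) g=3 f=5]
step 2: expand (4,4) (f=5, h=2) → closed; open now [(1,3) g=1 f=7, (1,4) g=2 f=7, (2,2) g=1 f=7, (2,5) g=2 f=7, (3,3) g=1 f=5, (3,5) g=3 f=7, (4,3) g=4 f=7, (4,5) g=4 f=7, (5,4) g=4 f=5]

order=[(3,4) → (4,4)]; open=[(1,3) g=1 f=7, (1,4) g=2 f=7, (2,2) g=1 f=7, (2,5) g=2 f=7, (3,3) g=1 f=5, (3,5) g=3 f=7, (4,3) g=4 f=7, (4,5) g=4 f=7, (5,4) g=4 f=5]; closed=[(2,3), (2,4), (3,4), (4,4)]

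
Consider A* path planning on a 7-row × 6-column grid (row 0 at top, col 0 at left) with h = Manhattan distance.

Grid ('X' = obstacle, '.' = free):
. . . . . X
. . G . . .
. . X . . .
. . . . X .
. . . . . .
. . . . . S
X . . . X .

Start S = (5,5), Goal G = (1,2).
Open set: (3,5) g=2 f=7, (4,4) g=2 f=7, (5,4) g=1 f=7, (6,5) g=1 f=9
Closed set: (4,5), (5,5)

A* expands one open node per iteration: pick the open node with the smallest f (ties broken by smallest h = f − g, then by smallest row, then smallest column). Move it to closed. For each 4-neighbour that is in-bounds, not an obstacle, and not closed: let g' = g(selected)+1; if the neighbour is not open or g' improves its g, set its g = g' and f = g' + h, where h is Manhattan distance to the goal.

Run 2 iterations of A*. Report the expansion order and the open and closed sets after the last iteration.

step 1: expand (3,5) (f=7, h=5) → closed; open now [(2,5) g=3 f=7, (4,4) g=2 f=7, (5,4) g=1 f=7, (6,5) g=1 f=9]
step 2: expand (2,5) (f=7, h=4) → closed; open now [(1,5) g=4 f=7, (2,4) g=4 f=7, (4,4) g=2 f=7, (5,4) g=1 f=7, (6,5) g=1 f=9]

order=[(3,5) → (2,5)]; open=[(1,5) g=4 f=7, (2,4) g=4 f=7, (4,4) g=2 f=7, (5,4) g=1 f=7, (6,5) g=1 f=9]; closed=[(2,5), (3,5), (4,5), (5,5)]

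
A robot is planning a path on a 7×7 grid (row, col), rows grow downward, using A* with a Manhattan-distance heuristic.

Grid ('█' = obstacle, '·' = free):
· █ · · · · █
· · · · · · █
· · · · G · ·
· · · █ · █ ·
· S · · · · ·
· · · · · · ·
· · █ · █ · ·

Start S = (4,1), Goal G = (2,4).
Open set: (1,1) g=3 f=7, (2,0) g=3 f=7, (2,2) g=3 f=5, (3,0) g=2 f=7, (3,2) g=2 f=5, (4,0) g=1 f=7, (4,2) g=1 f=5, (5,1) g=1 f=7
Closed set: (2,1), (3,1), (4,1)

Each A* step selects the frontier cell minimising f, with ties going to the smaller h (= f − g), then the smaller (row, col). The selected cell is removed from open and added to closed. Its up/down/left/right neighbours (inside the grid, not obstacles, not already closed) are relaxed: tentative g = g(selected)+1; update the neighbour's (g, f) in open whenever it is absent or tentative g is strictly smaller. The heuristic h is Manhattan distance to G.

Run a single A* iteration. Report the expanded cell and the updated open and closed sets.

step 1: expand (2,2) (f=5, h=2) → closed; open now [(1,1) g=3 f=7, (1,2) g=4 f=7, (2,0) g=3 f=7, (2,3) g=4 f=5, (3,0) g=2 f=7, (3,2) g=2 f=5, (4,0) g=1 f=7, (4,2) g=1 f=5, (5,1) g=1 f=7]

expanded=(2,2); open=[(1,1) g=3 f=7, (1,2) g=4 f=7, (2,0) g=3 f=7, (2,3) g=4 f=5, (3,0) g=2 f=7, (3,2) g=2 f=5, (4,0) g=1 f=7, (4,2) g=1 f=5, (5,1) g=1 f=7]; closed=[(2,1), (2,2), (3,1), (4,1)]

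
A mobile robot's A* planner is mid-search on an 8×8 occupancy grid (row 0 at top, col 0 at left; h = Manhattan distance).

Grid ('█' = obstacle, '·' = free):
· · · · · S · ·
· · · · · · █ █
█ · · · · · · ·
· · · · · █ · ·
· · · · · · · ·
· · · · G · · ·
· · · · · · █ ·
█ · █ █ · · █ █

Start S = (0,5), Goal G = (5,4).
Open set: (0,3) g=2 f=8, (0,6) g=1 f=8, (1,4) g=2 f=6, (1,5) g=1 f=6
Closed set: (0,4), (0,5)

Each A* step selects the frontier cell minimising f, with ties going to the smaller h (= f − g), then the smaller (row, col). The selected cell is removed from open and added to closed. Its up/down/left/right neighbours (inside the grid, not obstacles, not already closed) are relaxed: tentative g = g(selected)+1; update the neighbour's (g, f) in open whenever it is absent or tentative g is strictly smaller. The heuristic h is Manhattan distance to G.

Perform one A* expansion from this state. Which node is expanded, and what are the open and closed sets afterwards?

expanded=(1,4); open=[(0,3) g=2 f=8, (0,6) g=1 f=8, (1,3) g=3 f=8, (1,5) g=1 f=6, (2,4) g=3 f=6]; closed=[(0,4), (0,5), (1,4)]

step 1: expand (1,4) (f=6, h=4) → closed; open now [(0,3) g=2 f=8, (0,6) g=1 f=8, (1,3) g=3 f=8, (1,5) g=1 f=6, (2,4) g=3 f=6]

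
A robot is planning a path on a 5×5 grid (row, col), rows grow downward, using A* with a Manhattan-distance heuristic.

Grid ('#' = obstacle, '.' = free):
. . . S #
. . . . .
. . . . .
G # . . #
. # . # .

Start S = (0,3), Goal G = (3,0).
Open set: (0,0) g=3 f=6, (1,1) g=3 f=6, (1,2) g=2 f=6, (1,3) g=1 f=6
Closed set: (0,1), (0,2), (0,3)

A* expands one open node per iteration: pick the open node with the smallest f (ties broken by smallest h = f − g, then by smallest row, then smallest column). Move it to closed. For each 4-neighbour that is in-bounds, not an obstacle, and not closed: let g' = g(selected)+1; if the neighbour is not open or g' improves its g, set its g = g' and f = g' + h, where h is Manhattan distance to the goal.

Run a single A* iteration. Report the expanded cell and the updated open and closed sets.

expanded=(0,0); open=[(1,0) g=4 f=6, (1,1) g=3 f=6, (1,2) g=2 f=6, (1,3) g=1 f=6]; closed=[(0,0), (0,1), (0,2), (0,3)]

step 1: expand (0,0) (f=6, h=3) → closed; open now [(1,0) g=4 f=6, (1,1) g=3 f=6, (1,2) g=2 f=6, (1,3) g=1 f=6]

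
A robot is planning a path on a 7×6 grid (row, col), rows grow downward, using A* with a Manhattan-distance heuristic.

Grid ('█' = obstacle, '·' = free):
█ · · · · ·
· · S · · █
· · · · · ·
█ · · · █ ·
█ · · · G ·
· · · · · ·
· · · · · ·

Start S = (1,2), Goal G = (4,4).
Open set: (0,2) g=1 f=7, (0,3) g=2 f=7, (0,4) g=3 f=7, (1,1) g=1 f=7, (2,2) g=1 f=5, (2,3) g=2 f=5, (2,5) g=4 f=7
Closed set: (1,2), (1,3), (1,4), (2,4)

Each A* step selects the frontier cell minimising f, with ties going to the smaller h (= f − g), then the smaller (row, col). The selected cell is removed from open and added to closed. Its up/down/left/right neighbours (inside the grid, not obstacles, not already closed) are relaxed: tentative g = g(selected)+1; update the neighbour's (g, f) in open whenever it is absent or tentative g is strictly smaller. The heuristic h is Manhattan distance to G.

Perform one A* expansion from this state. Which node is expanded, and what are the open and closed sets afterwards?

step 1: expand (2,3) (f=5, h=3) → closed; open now [(0,2) g=1 f=7, (0,3) g=2 f=7, (0,4) g=3 f=7, (1,1) g=1 f=7, (2,2) g=1 f=5, (2,5) g=4 f=7, (3,3) g=3 f=5]

expanded=(2,3); open=[(0,2) g=1 f=7, (0,3) g=2 f=7, (0,4) g=3 f=7, (1,1) g=1 f=7, (2,2) g=1 f=5, (2,5) g=4 f=7, (3,3) g=3 f=5]; closed=[(1,2), (1,3), (1,4), (2,3), (2,4)]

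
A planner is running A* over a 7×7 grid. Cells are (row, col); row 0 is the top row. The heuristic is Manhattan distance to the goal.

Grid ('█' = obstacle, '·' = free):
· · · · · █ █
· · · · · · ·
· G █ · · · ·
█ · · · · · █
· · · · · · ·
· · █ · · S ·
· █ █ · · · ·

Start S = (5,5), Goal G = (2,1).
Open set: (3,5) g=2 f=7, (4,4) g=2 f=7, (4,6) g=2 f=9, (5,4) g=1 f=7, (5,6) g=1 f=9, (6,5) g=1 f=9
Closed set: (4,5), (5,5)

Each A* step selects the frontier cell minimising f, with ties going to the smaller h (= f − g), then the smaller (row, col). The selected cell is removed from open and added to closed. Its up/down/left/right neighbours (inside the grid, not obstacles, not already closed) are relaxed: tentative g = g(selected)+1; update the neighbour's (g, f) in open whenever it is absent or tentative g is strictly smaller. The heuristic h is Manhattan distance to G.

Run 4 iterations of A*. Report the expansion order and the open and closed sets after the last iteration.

step 1: expand (3,5) (f=7, h=5) → closed; open now [(2,5) g=3 f=7, (3,4) g=3 f=7, (4,4) g=2 f=7, (4,6) g=2 f=9, (5,4) g=1 f=7, (5,6) g=1 f=9, (6,5) g=1 f=9]
step 2: expand (2,5) (f=7, h=4) → closed; open now [(1,5) g=4 f=9, (2,4) g=4 f=7, (2,6) g=4 f=9, (3,4) g=3 f=7, (4,4) g=2 f=7, (4,6) g=2 f=9, (5,4) g=1 f=7, (5,6) g=1 f=9, (6,5) g=1 f=9]
step 3: expand (2,4) (f=7, h=3) → closed; open now [(1,4) g=5 f=9, (1,5) g=4 f=9, (2,3) g=5 f=7, (2,6) g=4 f=9, (3,4) g=3 f=7, (4,4) g=2 f=7, (4,6) g=2 f=9, (5,4) g=1 f=7, (5,6) g=1 f=9, (6,5) g=1 f=9]
step 4: expand (2,3) (f=7, h=2) → closed; open now [(1,3) g=6 f=9, (1,4) g=5 f=9, (1,5) g=4 f=9, (2,6) g=4 f=9, (3,3) g=6 f=9, (3,4) g=3 f=7, (4,4) g=2 f=7, (4,6) g=2 f=9, (5,4) g=1 f=7, (5,6) g=1 f=9, (6,5) g=1 f=9]

order=[(3,5) → (2,5) → (2,4) → (2,3)]; open=[(1,3) g=6 f=9, (1,4) g=5 f=9, (1,5) g=4 f=9, (2,6) g=4 f=9, (3,3) g=6 f=9, (3,4) g=3 f=7, (4,4) g=2 f=7, (4,6) g=2 f=9, (5,4) g=1 f=7, (5,6) g=1 f=9, (6,5) g=1 f=9]; closed=[(2,3), (2,4), (2,5), (3,5), (4,5), (5,5)]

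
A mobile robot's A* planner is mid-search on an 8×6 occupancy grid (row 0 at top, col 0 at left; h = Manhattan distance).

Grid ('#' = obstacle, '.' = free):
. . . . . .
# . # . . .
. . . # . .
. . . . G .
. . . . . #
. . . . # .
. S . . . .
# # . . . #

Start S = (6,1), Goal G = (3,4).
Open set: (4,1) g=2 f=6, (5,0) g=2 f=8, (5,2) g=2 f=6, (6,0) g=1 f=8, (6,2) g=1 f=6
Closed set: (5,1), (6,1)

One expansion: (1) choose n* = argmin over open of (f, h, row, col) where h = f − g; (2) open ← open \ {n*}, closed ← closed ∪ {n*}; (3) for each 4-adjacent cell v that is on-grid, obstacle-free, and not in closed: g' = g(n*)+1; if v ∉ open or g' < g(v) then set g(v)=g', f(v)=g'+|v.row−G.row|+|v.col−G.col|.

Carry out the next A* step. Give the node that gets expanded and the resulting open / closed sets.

expanded=(4,1); open=[(3,1) g=3 f=6, (4,0) g=3 f=8, (4,2) g=3 f=6, (5,0) g=2 f=8, (5,2) g=2 f=6, (6,0) g=1 f=8, (6,2) g=1 f=6]; closed=[(4,1), (5,1), (6,1)]

step 1: expand (4,1) (f=6, h=4) → closed; open now [(3,1) g=3 f=6, (4,0) g=3 f=8, (4,2) g=3 f=6, (5,0) g=2 f=8, (5,2) g=2 f=6, (6,0) g=1 f=8, (6,2) g=1 f=6]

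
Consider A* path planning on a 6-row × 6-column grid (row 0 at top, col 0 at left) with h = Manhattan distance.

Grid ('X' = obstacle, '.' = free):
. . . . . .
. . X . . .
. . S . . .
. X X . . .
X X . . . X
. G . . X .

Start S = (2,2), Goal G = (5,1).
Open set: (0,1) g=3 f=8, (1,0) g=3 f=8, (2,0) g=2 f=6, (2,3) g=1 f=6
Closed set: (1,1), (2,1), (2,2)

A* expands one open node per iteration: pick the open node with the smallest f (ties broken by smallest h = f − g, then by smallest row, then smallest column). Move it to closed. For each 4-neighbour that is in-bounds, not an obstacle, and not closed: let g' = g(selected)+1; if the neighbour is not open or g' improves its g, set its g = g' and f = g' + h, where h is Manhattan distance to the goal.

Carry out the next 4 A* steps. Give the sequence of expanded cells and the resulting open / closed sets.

step 1: expand (2,0) (f=6, h=4) → closed; open now [(0,1) g=3 f=8, (1,0) g=3 f=8, (2,3) g=1 f=6, (3,0) g=3 f=6]
step 2: expand (3,0) (f=6, h=3) → closed; open now [(0,1) g=3 f=8, (1,0) g=3 f=8, (2,3) g=1 f=6]
step 3: expand (2,3) (f=6, h=5) → closed; open now [(0,1) g=3 f=8, (1,0) g=3 f=8, (1,3) g=2 f=8, (2,4) g=2 f=8, (3,3) g=2 f=6]
step 4: expand (3,3) (f=6, h=4) → closed; open now [(0,1) g=3 f=8, (1,0) g=3 f=8, (1,3) g=2 f=8, (2,4) g=2 f=8, (3,4) g=3 f=8, (4,3) g=3 f=6]

order=[(2,0) → (3,0) → (2,3) → (3,3)]; open=[(0,1) g=3 f=8, (1,0) g=3 f=8, (1,3) g=2 f=8, (2,4) g=2 f=8, (3,4) g=3 f=8, (4,3) g=3 f=6]; closed=[(1,1), (2,0), (2,1), (2,2), (2,3), (3,0), (3,3)]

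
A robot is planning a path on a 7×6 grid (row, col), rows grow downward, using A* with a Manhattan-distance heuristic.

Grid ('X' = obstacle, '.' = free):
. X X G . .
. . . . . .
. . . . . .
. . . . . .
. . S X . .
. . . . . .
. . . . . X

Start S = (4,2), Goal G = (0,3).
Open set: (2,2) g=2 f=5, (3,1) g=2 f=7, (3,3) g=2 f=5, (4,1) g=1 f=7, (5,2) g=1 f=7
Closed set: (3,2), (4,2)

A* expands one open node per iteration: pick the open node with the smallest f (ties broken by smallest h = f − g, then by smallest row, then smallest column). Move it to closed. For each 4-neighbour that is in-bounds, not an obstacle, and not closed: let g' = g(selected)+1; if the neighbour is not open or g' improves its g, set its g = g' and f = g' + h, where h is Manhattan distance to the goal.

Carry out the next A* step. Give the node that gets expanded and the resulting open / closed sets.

expanded=(2,2); open=[(1,2) g=3 f=5, (2,1) g=3 f=7, (2,3) g=3 f=5, (3,1) g=2 f=7, (3,3) g=2 f=5, (4,1) g=1 f=7, (5,2) g=1 f=7]; closed=[(2,2), (3,2), (4,2)]

step 1: expand (2,2) (f=5, h=3) → closed; open now [(1,2) g=3 f=5, (2,1) g=3 f=7, (2,3) g=3 f=5, (3,1) g=2 f=7, (3,3) g=2 f=5, (4,1) g=1 f=7, (5,2) g=1 f=7]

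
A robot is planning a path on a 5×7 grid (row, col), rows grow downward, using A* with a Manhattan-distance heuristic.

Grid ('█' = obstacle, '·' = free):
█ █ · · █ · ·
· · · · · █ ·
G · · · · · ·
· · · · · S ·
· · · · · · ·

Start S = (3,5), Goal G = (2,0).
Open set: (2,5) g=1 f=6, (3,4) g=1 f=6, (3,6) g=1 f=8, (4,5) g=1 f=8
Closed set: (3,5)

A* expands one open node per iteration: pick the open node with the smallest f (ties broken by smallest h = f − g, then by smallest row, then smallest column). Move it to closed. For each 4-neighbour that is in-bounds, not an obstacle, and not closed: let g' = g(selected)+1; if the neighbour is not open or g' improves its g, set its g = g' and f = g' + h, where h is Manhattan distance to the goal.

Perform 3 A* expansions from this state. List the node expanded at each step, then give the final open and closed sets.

step 1: expand (2,5) (f=6, h=5) → closed; open now [(2,4) g=2 f=6, (2,6) g=2 f=8, (3,4) g=1 f=6, (3,6) g=1 f=8, (4,5) g=1 f=8]
step 2: expand (2,4) (f=6, h=4) → closed; open now [(1,4) g=3 f=8, (2,3) g=3 f=6, (2,6) g=2 f=8, (3,4) g=1 f=6, (3,6) g=1 f=8, (4,5) g=1 f=8]
step 3: expand (2,3) (f=6, h=3) → closed; open now [(1,3) g=4 f=8, (1,4) g=3 f=8, (2,2) g=4 f=6, (2,6) g=2 f=8, (3,3) g=4 f=8, (3,4) g=1 f=6, (3,6) g=1 f=8, (4,5) g=1 f=8]

order=[(2,5) → (2,4) → (2,3)]; open=[(1,3) g=4 f=8, (1,4) g=3 f=8, (2,2) g=4 f=6, (2,6) g=2 f=8, (3,3) g=4 f=8, (3,4) g=1 f=6, (3,6) g=1 f=8, (4,5) g=1 f=8]; closed=[(2,3), (2,4), (2,5), (3,5)]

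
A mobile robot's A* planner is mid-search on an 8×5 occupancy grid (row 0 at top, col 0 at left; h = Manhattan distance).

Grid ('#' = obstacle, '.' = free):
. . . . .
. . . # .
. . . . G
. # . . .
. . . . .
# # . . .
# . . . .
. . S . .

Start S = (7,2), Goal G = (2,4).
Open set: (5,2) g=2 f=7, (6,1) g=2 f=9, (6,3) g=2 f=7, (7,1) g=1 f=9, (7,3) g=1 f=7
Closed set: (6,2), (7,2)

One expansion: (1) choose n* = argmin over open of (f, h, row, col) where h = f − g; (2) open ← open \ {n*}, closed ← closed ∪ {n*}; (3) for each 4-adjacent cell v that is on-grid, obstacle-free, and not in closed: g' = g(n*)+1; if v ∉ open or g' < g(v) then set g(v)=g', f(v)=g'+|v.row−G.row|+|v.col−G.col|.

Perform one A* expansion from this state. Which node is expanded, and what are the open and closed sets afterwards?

expanded=(5,2); open=[(4,2) g=3 f=7, (5,3) g=3 f=7, (6,1) g=2 f=9, (6,3) g=2 f=7, (7,1) g=1 f=9, (7,3) g=1 f=7]; closed=[(5,2), (6,2), (7,2)]

step 1: expand (5,2) (f=7, h=5) → closed; open now [(4,2) g=3 f=7, (5,3) g=3 f=7, (6,1) g=2 f=9, (6,3) g=2 f=7, (7,1) g=1 f=9, (7,3) g=1 f=7]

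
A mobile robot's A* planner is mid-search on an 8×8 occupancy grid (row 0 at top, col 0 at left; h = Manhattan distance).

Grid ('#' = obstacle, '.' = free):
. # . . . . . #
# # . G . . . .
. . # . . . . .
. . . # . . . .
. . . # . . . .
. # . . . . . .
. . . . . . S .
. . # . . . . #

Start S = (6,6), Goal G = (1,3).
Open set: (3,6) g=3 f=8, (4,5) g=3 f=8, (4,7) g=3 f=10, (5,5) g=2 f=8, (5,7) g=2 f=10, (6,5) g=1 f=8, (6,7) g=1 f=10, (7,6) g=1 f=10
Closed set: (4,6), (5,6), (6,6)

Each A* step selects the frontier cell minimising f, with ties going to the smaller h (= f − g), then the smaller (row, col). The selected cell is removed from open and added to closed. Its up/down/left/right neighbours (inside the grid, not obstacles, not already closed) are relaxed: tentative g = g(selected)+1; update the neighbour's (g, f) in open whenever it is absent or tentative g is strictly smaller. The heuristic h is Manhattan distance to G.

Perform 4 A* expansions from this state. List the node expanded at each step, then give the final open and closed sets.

order=[(3,6) → (2,6) → (1,6) → (1,5)]; open=[(0,5) g=7 f=10, (0,6) g=6 f=10, (1,4) g=7 f=8, (1,7) g=6 f=10, (2,5) g=5 f=8, (2,7) g=5 f=10, (3,5) g=4 f=8, (3,7) g=4 f=10, (4,5) g=3 f=8, (4,7) g=3 f=10, (5,5) g=2 f=8, (5,7) g=2 f=10, (6,5) g=1 f=8, (6,7) g=1 f=10, (7,6) g=1 f=10]; closed=[(1,5), (1,6), (2,6), (3,6), (4,6), (5,6), (6,6)]

step 1: expand (3,6) (f=8, h=5) → closed; open now [(2,6) g=4 f=8, (3,5) g=4 f=8, (3,7) g=4 f=10, (4,5) g=3 f=8, (4,7) g=3 f=10, (5,5) g=2 f=8, (5,7) g=2 f=10, (6,5) g=1 f=8, (6,7) g=1 f=10, (7,6) g=1 f=10]
step 2: expand (2,6) (f=8, h=4) → closed; open now [(1,6) g=5 f=8, (2,5) g=5 f=8, (2,7) g=5 f=10, (3,5) g=4 f=8, (3,7) g=4 f=10, (4,5) g=3 f=8, (4,7) g=3 f=10, (5,5) g=2 f=8, (5,7) g=2 f=10, (6,5) g=1 f=8, (6,7) g=1 f=10, (7,6) g=1 f=10]
step 3: expand (1,6) (f=8, h=3) → closed; open now [(0,6) g=6 f=10, (1,5) g=6 f=8, (1,7) g=6 f=10, (2,5) g=5 f=8, (2,7) g=5 f=10, (3,5) g=4 f=8, (3,7) g=4 f=10, (4,5) g=3 f=8, (4,7) g=3 f=10, (5,5) g=2 f=8, (5,7) g=2 f=10, (6,5) g=1 f=8, (6,7) g=1 f=10, (7,6) g=1 f=10]
step 4: expand (1,5) (f=8, h=2) → closed; open now [(0,5) g=7 f=10, (0,6) g=6 f=10, (1,4) g=7 f=8, (1,7) g=6 f=10, (2,5) g=5 f=8, (2,7) g=5 f=10, (3,5) g=4 f=8, (3,7) g=4 f=10, (4,5) g=3 f=8, (4,7) g=3 f=10, (5,5) g=2 f=8, (5,7) g=2 f=10, (6,5) g=1 f=8, (6,7) g=1 f=10, (7,6) g=1 f=10]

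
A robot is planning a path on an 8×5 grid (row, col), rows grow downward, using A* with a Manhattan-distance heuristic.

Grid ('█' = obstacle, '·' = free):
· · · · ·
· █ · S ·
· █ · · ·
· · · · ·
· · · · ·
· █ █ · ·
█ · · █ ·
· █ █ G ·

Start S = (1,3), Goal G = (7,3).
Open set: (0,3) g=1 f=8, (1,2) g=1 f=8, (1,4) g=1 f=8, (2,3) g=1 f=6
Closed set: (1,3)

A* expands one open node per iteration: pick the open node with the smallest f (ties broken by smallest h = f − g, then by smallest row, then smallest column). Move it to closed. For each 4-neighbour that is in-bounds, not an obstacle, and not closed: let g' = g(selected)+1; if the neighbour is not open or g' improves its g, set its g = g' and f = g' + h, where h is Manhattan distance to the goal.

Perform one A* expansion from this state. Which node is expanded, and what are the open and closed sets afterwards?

expanded=(2,3); open=[(0,3) g=1 f=8, (1,2) g=1 f=8, (1,4) g=1 f=8, (2,2) g=2 f=8, (2,4) g=2 f=8, (3,3) g=2 f=6]; closed=[(1,3), (2,3)]

step 1: expand (2,3) (f=6, h=5) → closed; open now [(0,3) g=1 f=8, (1,2) g=1 f=8, (1,4) g=1 f=8, (2,2) g=2 f=8, (2,4) g=2 f=8, (3,3) g=2 f=6]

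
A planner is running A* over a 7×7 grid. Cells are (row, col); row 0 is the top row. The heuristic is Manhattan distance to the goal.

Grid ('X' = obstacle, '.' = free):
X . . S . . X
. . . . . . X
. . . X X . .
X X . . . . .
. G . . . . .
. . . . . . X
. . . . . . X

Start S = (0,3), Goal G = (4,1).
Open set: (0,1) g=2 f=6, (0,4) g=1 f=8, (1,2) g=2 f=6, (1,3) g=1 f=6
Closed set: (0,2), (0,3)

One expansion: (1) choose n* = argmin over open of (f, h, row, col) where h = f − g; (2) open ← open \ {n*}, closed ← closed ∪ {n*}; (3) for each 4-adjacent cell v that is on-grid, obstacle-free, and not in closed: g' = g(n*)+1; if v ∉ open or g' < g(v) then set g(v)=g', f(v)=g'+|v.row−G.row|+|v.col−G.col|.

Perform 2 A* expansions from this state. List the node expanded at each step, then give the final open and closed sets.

step 1: expand (0,1) (f=6, h=4) → closed; open now [(0,4) g=1 f=8, (1,1) g=3 f=6, (1,2) g=2 f=6, (1,3) g=1 f=6]
step 2: expand (1,1) (f=6, h=3) → closed; open now [(0,4) g=1 f=8, (1,0) g=4 f=8, (1,2) g=2 f=6, (1,3) g=1 f=6, (2,1) g=4 f=6]

order=[(0,1) → (1,1)]; open=[(0,4) g=1 f=8, (1,0) g=4 f=8, (1,2) g=2 f=6, (1,3) g=1 f=6, (2,1) g=4 f=6]; closed=[(0,1), (0,2), (0,3), (1,1)]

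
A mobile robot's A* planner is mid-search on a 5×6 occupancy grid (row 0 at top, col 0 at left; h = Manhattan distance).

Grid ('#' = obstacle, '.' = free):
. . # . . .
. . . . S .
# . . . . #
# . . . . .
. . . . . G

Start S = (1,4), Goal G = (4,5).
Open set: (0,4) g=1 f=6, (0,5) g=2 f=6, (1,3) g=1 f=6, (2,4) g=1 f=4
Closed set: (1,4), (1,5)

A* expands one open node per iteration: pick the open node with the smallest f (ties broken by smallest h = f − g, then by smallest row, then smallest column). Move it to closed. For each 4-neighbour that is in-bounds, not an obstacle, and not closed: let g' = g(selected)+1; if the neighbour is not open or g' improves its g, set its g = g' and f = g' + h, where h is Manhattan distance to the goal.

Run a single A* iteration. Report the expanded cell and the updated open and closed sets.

expanded=(2,4); open=[(0,4) g=1 f=6, (0,5) g=2 f=6, (1,3) g=1 f=6, (2,3) g=2 f=6, (3,4) g=2 f=4]; closed=[(1,4), (1,5), (2,4)]

step 1: expand (2,4) (f=4, h=3) → closed; open now [(0,4) g=1 f=6, (0,5) g=2 f=6, (1,3) g=1 f=6, (2,3) g=2 f=6, (3,4) g=2 f=4]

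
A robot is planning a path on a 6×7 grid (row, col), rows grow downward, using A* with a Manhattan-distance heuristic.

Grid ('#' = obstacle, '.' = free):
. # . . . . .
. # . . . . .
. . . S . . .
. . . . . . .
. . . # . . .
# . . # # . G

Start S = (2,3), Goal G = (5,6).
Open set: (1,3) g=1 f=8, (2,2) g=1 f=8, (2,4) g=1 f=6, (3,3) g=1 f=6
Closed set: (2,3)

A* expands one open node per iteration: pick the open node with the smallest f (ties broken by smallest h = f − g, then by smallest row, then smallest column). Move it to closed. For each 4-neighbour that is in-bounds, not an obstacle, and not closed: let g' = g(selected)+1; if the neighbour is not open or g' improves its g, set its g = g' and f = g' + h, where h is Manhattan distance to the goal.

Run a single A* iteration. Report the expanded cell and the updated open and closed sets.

expanded=(2,4); open=[(1,3) g=1 f=8, (1,4) g=2 f=8, (2,2) g=1 f=8, (2,5) g=2 f=6, (3,3) g=1 f=6, (3,4) g=2 f=6]; closed=[(2,3), (2,4)]

step 1: expand (2,4) (f=6, h=5) → closed; open now [(1,3) g=1 f=8, (1,4) g=2 f=8, (2,2) g=1 f=8, (2,5) g=2 f=6, (3,3) g=1 f=6, (3,4) g=2 f=6]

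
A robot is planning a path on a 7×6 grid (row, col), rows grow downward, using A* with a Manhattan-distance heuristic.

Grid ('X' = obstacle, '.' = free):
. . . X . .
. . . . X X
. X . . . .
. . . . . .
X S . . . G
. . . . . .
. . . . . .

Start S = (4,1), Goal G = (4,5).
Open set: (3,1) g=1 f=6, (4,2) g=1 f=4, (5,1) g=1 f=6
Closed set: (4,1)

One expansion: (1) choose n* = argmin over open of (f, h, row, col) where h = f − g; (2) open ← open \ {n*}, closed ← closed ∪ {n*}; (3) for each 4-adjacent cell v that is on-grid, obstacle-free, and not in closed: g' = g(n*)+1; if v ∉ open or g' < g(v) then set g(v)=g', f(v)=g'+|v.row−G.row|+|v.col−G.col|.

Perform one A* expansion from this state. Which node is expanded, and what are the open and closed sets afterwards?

expanded=(4,2); open=[(3,1) g=1 f=6, (3,2) g=2 f=6, (4,3) g=2 f=4, (5,1) g=1 f=6, (5,2) g=2 f=6]; closed=[(4,1), (4,2)]

step 1: expand (4,2) (f=4, h=3) → closed; open now [(3,1) g=1 f=6, (3,2) g=2 f=6, (4,3) g=2 f=4, (5,1) g=1 f=6, (5,2) g=2 f=6]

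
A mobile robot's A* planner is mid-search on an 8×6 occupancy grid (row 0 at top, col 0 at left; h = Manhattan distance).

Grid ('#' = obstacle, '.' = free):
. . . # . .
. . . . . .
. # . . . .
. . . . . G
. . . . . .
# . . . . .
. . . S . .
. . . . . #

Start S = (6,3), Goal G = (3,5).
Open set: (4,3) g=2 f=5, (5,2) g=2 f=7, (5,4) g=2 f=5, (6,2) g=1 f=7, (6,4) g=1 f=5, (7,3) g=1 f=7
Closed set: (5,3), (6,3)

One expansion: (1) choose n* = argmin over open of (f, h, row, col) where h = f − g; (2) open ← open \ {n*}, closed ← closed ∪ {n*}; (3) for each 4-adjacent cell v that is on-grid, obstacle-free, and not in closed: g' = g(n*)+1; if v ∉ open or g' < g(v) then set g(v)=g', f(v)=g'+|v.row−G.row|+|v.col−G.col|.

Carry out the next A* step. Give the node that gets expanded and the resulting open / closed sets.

step 1: expand (4,3) (f=5, h=3) → closed; open now [(3,3) g=3 f=5, (4,2) g=3 f=7, (4,4) g=3 f=5, (5,2) g=2 f=7, (5,4) g=2 f=5, (6,2) g=1 f=7, (6,4) g=1 f=5, (7,3) g=1 f=7]

expanded=(4,3); open=[(3,3) g=3 f=5, (4,2) g=3 f=7, (4,4) g=3 f=5, (5,2) g=2 f=7, (5,4) g=2 f=5, (6,2) g=1 f=7, (6,4) g=1 f=5, (7,3) g=1 f=7]; closed=[(4,3), (5,3), (6,3)]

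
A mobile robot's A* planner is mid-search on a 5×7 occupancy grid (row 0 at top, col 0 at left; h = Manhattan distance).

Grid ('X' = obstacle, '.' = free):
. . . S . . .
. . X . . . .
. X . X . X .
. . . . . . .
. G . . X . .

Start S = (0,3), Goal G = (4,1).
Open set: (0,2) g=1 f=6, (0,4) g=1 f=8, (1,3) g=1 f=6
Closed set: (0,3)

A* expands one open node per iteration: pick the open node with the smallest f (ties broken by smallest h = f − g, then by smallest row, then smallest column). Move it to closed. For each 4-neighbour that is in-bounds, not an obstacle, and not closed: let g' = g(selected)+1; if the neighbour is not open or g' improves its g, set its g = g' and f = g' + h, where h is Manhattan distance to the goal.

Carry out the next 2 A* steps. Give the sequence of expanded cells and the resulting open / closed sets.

step 1: expand (0,2) (f=6, h=5) → closed; open now [(0,1) g=2 f=6, (0,4) g=1 f=8, (1,3) g=1 f=6]
step 2: expand (0,1) (f=6, h=4) → closed; open now [(0,0) g=3 f=8, (0,4) g=1 f=8, (1,1) g=3 f=6, (1,3) g=1 f=6]

order=[(0,2) → (0,1)]; open=[(0,0) g=3 f=8, (0,4) g=1 f=8, (1,1) g=3 f=6, (1,3) g=1 f=6]; closed=[(0,1), (0,2), (0,3)]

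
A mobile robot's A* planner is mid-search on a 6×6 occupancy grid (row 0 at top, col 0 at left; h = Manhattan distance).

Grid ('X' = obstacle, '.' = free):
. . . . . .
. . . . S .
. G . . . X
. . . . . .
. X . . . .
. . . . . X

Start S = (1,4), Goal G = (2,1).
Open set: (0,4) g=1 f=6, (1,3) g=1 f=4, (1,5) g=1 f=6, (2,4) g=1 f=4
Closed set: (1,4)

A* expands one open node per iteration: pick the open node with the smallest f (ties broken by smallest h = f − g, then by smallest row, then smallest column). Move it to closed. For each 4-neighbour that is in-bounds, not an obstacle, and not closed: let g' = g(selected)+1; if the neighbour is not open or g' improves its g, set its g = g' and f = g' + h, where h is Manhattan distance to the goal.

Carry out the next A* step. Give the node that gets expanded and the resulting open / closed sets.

expanded=(1,3); open=[(0,3) g=2 f=6, (0,4) g=1 f=6, (1,2) g=2 f=4, (1,5) g=1 f=6, (2,3) g=2 f=4, (2,4) g=1 f=4]; closed=[(1,3), (1,4)]

step 1: expand (1,3) (f=4, h=3) → closed; open now [(0,3) g=2 f=6, (0,4) g=1 f=6, (1,2) g=2 f=4, (1,5) g=1 f=6, (2,3) g=2 f=4, (2,4) g=1 f=4]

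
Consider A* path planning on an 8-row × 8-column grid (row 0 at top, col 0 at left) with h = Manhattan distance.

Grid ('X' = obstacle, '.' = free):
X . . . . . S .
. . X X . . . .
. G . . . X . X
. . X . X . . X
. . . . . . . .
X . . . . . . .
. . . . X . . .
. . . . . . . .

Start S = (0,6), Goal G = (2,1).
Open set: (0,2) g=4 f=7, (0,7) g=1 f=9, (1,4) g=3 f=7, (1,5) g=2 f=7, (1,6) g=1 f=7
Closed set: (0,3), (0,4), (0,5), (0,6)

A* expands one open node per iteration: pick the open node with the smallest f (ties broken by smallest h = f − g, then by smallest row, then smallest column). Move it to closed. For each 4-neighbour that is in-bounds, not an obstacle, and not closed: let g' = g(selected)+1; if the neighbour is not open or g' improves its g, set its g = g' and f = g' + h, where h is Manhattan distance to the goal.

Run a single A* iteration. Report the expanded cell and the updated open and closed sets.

step 1: expand (0,2) (f=7, h=3) → closed; open now [(0,1) g=5 f=7, (0,7) g=1 f=9, (1,4) g=3 f=7, (1,5) g=2 f=7, (1,6) g=1 f=7]

expanded=(0,2); open=[(0,1) g=5 f=7, (0,7) g=1 f=9, (1,4) g=3 f=7, (1,5) g=2 f=7, (1,6) g=1 f=7]; closed=[(0,2), (0,3), (0,4), (0,5), (0,6)]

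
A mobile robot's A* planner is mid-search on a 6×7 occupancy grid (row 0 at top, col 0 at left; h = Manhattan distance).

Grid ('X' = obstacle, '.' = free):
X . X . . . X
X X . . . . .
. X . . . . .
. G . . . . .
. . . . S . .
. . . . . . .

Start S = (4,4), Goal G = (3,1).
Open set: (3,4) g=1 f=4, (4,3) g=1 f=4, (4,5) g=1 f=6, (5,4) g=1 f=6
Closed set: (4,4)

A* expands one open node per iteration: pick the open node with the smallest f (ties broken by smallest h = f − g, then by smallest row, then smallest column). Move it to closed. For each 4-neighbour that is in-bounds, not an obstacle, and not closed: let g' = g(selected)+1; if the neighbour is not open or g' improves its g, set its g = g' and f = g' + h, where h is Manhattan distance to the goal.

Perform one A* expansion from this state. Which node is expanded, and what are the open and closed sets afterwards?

expanded=(3,4); open=[(2,4) g=2 f=6, (3,3) g=2 f=4, (3,5) g=2 f=6, (4,3) g=1 f=4, (4,5) g=1 f=6, (5,4) g=1 f=6]; closed=[(3,4), (4,4)]

step 1: expand (3,4) (f=4, h=3) → closed; open now [(2,4) g=2 f=6, (3,3) g=2 f=4, (3,5) g=2 f=6, (4,3) g=1 f=4, (4,5) g=1 f=6, (5,4) g=1 f=6]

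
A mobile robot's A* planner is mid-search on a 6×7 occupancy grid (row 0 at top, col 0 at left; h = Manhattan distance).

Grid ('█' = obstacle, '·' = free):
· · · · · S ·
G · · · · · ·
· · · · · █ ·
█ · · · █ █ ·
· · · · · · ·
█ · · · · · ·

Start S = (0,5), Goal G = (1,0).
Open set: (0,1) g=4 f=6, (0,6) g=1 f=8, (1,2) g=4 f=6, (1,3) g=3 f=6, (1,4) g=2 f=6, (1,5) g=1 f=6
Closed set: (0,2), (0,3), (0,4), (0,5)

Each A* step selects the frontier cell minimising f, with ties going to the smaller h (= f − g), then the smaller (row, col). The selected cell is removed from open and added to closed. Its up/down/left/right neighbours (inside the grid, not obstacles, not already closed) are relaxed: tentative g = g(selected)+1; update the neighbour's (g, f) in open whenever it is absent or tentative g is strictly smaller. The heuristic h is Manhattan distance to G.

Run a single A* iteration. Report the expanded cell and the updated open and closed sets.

expanded=(0,1); open=[(0,0) g=5 f=6, (0,6) g=1 f=8, (1,1) g=5 f=6, (1,2) g=4 f=6, (1,3) g=3 f=6, (1,4) g=2 f=6, (1,5) g=1 f=6]; closed=[(0,1), (0,2), (0,3), (0,4), (0,5)]

step 1: expand (0,1) (f=6, h=2) → closed; open now [(0,0) g=5 f=6, (0,6) g=1 f=8, (1,1) g=5 f=6, (1,2) g=4 f=6, (1,3) g=3 f=6, (1,4) g=2 f=6, (1,5) g=1 f=6]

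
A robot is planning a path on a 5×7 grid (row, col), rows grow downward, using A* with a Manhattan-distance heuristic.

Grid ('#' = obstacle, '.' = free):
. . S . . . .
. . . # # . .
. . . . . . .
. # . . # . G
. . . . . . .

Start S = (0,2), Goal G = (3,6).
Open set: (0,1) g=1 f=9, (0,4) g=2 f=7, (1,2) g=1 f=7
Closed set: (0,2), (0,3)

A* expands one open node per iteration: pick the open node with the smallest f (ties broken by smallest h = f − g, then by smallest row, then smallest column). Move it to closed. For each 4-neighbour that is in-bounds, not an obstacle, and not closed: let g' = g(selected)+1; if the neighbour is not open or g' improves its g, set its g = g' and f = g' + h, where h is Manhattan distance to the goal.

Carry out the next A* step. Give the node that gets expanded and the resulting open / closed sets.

expanded=(0,4); open=[(0,1) g=1 f=9, (0,5) g=3 f=7, (1,2) g=1 f=7]; closed=[(0,2), (0,3), (0,4)]

step 1: expand (0,4) (f=7, h=5) → closed; open now [(0,1) g=1 f=9, (0,5) g=3 f=7, (1,2) g=1 f=7]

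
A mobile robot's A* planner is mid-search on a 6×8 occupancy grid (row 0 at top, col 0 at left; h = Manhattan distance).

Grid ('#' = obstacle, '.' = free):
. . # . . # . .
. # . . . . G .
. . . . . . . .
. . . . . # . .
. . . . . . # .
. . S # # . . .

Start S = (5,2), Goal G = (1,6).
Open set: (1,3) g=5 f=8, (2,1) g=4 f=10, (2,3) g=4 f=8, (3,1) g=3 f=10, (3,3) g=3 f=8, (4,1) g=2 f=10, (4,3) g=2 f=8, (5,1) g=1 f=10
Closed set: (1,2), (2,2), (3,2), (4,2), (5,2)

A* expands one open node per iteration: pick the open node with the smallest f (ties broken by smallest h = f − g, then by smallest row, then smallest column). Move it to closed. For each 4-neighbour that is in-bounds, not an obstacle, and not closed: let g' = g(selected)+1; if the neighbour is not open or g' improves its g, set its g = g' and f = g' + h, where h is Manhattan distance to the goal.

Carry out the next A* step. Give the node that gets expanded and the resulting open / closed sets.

step 1: expand (1,3) (f=8, h=3) → closed; open now [(0,3) g=6 f=10, (1,4) g=6 f=8, (2,1) g=4 f=10, (2,3) g=4 f=8, (3,1) g=3 f=10, (3,3) g=3 f=8, (4,1) g=2 f=10, (4,3) g=2 f=8, (5,1) g=1 f=10]

expanded=(1,3); open=[(0,3) g=6 f=10, (1,4) g=6 f=8, (2,1) g=4 f=10, (2,3) g=4 f=8, (3,1) g=3 f=10, (3,3) g=3 f=8, (4,1) g=2 f=10, (4,3) g=2 f=8, (5,1) g=1 f=10]; closed=[(1,2), (1,3), (2,2), (3,2), (4,2), (5,2)]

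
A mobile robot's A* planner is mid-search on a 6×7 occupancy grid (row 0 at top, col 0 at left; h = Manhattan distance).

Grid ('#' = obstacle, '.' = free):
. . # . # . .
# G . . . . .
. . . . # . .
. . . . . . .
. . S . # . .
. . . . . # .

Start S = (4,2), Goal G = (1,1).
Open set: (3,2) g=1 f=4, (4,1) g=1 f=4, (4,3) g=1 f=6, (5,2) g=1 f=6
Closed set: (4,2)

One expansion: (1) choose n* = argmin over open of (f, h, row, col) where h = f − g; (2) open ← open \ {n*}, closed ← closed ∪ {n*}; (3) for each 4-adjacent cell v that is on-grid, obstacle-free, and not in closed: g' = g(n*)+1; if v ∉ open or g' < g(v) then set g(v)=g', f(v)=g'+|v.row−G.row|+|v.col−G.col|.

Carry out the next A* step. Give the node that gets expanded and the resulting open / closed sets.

step 1: expand (3,2) (f=4, h=3) → closed; open now [(2,2) g=2 f=4, (3,1) g=2 f=4, (3,3) g=2 f=6, (4,1) g=1 f=4, (4,3) g=1 f=6, (5,2) g=1 f=6]

expanded=(3,2); open=[(2,2) g=2 f=4, (3,1) g=2 f=4, (3,3) g=2 f=6, (4,1) g=1 f=4, (4,3) g=1 f=6, (5,2) g=1 f=6]; closed=[(3,2), (4,2)]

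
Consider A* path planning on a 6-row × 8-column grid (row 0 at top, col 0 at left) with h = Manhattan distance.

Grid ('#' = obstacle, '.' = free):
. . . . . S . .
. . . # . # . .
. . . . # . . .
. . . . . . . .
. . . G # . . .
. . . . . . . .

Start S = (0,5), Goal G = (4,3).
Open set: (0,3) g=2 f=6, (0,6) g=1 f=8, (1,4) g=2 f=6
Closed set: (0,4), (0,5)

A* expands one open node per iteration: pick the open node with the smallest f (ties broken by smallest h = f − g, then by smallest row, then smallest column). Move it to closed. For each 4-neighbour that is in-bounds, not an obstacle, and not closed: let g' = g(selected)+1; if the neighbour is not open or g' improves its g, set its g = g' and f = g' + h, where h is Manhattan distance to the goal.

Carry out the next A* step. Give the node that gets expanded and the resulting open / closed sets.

step 1: expand (0,3) (f=6, h=4) → closed; open now [(0,2) g=3 f=8, (0,6) g=1 f=8, (1,4) g=2 f=6]

expanded=(0,3); open=[(0,2) g=3 f=8, (0,6) g=1 f=8, (1,4) g=2 f=6]; closed=[(0,3), (0,4), (0,5)]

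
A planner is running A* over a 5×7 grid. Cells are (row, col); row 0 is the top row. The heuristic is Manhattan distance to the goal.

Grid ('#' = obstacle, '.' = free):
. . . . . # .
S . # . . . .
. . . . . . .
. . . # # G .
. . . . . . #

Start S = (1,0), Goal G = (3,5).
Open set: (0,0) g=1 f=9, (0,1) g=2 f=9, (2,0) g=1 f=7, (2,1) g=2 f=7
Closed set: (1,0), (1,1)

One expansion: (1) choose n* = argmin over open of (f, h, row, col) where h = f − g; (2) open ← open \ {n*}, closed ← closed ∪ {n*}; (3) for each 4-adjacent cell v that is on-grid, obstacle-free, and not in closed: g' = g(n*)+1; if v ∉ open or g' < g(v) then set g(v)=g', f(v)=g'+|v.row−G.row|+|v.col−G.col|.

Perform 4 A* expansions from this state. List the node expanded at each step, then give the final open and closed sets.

order=[(2,1) → (2,2) → (2,3) → (2,4)]; open=[(0,0) g=1 f=9, (0,1) g=2 f=9, (1,3) g=5 f=9, (1,4) g=6 f=9, (2,0) g=1 f=7, (2,5) g=6 f=7, (3,1) g=3 f=7, (3,2) g=4 f=7]; closed=[(1,0), (1,1), (2,1), (2,2), (2,3), (2,4)]

step 1: expand (2,1) (f=7, h=5) → closed; open now [(0,0) g=1 f=9, (0,1) g=2 f=9, (2,0) g=1 f=7, (2,2) g=3 f=7, (3,1) g=3 f=7]
step 2: expand (2,2) (f=7, h=4) → closed; open now [(0,0) g=1 f=9, (0,1) g=2 f=9, (2,0) g=1 f=7, (2,3) g=4 f=7, (3,1) g=3 f=7, (3,2) g=4 f=7]
step 3: expand (2,3) (f=7, h=3) → closed; open now [(0,0) g=1 f=9, (0,1) g=2 f=9, (1,3) g=5 f=9, (2,0) g=1 f=7, (2,4) g=5 f=7, (3,1) g=3 f=7, (3,2) g=4 f=7]
step 4: expand (2,4) (f=7, h=2) → closed; open now [(0,0) g=1 f=9, (0,1) g=2 f=9, (1,3) g=5 f=9, (1,4) g=6 f=9, (2,0) g=1 f=7, (2,5) g=6 f=7, (3,1) g=3 f=7, (3,2) g=4 f=7]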